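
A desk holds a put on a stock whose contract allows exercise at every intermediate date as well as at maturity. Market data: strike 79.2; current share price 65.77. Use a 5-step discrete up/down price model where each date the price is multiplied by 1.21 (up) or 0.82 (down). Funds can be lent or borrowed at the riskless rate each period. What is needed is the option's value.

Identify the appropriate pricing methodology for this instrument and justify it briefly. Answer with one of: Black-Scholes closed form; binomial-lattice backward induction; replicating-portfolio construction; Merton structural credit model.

Key observation: with exercise allowed before expiry on a discrete up/down model (5 steps from spot 65.77), the strike-79.2 put's value must be rolled back through the tree testing early exercise at each node.

framework: binomial-lattice backward induction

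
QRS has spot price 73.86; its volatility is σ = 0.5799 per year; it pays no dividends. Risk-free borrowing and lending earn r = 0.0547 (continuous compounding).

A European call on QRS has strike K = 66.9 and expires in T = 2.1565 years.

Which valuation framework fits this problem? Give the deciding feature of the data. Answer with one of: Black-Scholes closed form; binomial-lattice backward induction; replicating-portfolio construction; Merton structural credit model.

framework: Black-Scholes closed form

Key observation: a European-exercise option on QRS struck at 66.9 — a GBM underlying with constant parameters — admits an analytic price: the data contain no early exercise, no discrete tree, no debt structure.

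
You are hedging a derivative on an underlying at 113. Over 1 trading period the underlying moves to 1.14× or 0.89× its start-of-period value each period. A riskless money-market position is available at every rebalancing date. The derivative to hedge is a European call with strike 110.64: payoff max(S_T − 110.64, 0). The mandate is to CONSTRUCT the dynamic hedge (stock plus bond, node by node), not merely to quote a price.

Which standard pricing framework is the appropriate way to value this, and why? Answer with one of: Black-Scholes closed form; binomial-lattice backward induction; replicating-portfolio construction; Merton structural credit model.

Key observation: since the answer must list Δ and B at each node of the 1.14/0.89 lattice on 113, the replicating-portfolio method — solving the two-state system at every node — is the one that applies.

framework: replicating-portfolio construction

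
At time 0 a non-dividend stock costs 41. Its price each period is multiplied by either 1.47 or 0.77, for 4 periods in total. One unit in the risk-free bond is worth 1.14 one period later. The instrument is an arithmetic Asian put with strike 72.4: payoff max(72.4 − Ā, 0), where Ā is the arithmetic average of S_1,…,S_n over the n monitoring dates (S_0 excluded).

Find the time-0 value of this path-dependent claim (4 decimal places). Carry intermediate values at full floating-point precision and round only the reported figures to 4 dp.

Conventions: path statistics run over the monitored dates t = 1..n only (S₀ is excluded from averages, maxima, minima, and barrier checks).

Risk-neutral up-probability p* = (R−d)/(u−d) = (1.14−0.77)/(1.47−0.77) = 0.5286; the claim prices as the p*-weighted sum of path payoffs discounted by R^4.
Enumerate all 2^4 = 16 price paths (U = up ×1.47, D = down ×0.77); each path with k up-moves has probability p*^k·(1−p*)^(4−k).
DDDD: Ā=22.2524, payoff=50.1476, prob=0.049393
UDDD: Ā=42.4818, payoff=29.9182, prob=0.055380
DUDD: Ā=35.3068, payoff=37.0932, prob=0.055380
UUDD: Ā=67.4039, payoff=4.9961, prob=0.062093
DDUD: Ā=29.7821, payoff=42.6179, prob=0.055380
UDUD: Ā=56.8567, payoff=15.5433, prob=0.062093
DUUD: Ā=49.6817, payoff=22.7183, prob=0.062093
UUUD: Ā=94.8468, payoff=0.0000, prob=0.069619
DDDU: Ā=25.5280, payoff=46.8720, prob=0.055380
UDDU: Ā=48.7353, payoff=23.6647, prob=0.062093
DUDU: Ā=41.5603, payoff=30.8397, prob=0.062093
UUDU: Ā=79.3423, payoff=0.0000, prob=0.069619
DDUU: Ā=36.0355, payoff=36.3645, prob=0.062093
UDUU: Ā=68.7951, payoff=3.6049, prob=0.069619
DUUU: Ā=61.6201, payoff=10.7799, prob=0.069619
UUUU: Ā=117.6383, payoff=0.0000, prob=0.078058
Price = Σ prob·payoff / R^4 = 20.473663 / 1.688960 = 12.1221

price = 12.1221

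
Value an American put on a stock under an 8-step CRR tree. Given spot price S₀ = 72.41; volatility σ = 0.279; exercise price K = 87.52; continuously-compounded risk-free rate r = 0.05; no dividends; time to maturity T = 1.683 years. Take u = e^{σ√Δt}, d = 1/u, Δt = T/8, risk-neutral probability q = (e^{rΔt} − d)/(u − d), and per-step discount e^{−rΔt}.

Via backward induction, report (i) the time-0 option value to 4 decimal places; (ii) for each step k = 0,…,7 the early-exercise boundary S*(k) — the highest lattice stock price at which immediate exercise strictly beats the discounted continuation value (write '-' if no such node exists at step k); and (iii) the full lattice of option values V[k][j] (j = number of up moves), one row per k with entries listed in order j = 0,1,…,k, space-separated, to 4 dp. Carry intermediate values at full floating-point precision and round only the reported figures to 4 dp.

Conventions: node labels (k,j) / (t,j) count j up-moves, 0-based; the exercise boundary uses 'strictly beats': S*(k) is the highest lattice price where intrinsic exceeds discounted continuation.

price = 17.3809
boundary = - 63.7122 56.0592 63.7122 56.0592 63.7122 56.0592 63.7122
tree:
17.3809
23.8078 11.5484
31.4608 16.8823 6.6483
38.1945 23.8078 10.5590 3.0177
44.1194 31.4608 16.2002 5.3422 0.8403
49.3326 38.1945 23.8078 9.2055 1.7303 0.0000
53.9196 44.1194 31.4608 15.2589 3.5632 0.0000 0.0000
57.9557 49.3326 38.1945 23.8078 7.3376 0.0000 0.0000 0.0000
61.5069 53.9196 44.1194 31.4608 15.1100 0.0000 0.0000 0.0000 0.0000

params: Δt=0.21038 u=1.13652 d=0.87988 q=0.50926 e^(-rΔt)=0.98954
t_8 payoffs: 61.5069 53.9196 44.1194 31.4608 15.1100 0.0000 0.0000 0.0000 0.0000
t_7: node(7,0) S=29.5643 payoff=57.9557 vs cont=57.0399 → 57.9557 [stop]  node(7,1) S=38.1874 payoff=49.3326 vs cont=48.4169 → 49.3326 [stop]  node(7,2) S=49.3255 payoff=38.1945 vs cont=37.2788 → 38.1945 [stop]  node(7,3) S=63.7122 payoff=23.8078 vs cont=22.8920 → 23.8078 [stop]  node(7,4) S=82.2952 payoff=5.2248 vs cont=7.3376 → 7.3376 [wait]  node(7,5) S=106.2982 payoff=0.0000 vs cont=0.0000 → 0.0000 [wait]  node(7,6) S=137.3022 payoff=0.0000 vs cont=0.0000 → 0.0000 [wait]  node(7,7) S=177.3491 payoff=0.0000 vs cont=0.0000 → 0.0000 [wait]  ⇒ S*(7)=63.7122
t_6: node(6,0) S=33.6004 payoff=53.9196 vs cont=53.0039 → 53.9196 [stop]  node(6,1) S=43.4006 payoff=44.1194 vs cont=43.2037 → 44.1194 [stop]  node(6,2) S=56.0592 payoff=31.4608 vs cont=30.5450 → 31.4608 [stop]  node(6,3) S=72.4100 payoff=15.1100 vs cont=15.2589 → 15.2589 [wait]  node(6,4) S=93.5298 payoff=0.0000 vs cont=3.5632 → 3.5632 [wait]  node(6,5) S=120.8097 payoff=0.0000 vs cont=0.0000 → 0.0000 [wait]  node(6,6) S=156.0462 payoff=0.0000 vs cont=0.0000 → 0.0000 [wait]  ⇒ S*(6)=56.0592
t_5: node(5,0) S=38.1874 payoff=49.3326 vs cont=48.4169 → 49.3326 [stop]  node(5,1) S=49.3255 payoff=38.1945 vs cont=37.2788 → 38.1945 [stop]  node(5,2) S=63.7122 payoff=23.8078 vs cont=22.9670 → 23.8078 [stop]  node(5,3) S=82.2952 payoff=5.2248 vs cont=9.2055 → 9.2055 [wait]  node(5,4) S=106.2982 payoff=0.0000 vs cont=1.7303 → 1.7303 [wait]  node(5,5) S=137.3022 payoff=0.0000 vs cont=0.0000 → 0.0000 [wait]  ⇒ S*(5)=63.7122
t_4: node(4,0) S=43.4006 payoff=44.1194 vs cont=43.2037 → 44.1194 [stop]  node(4,1) S=56.0592 payoff=31.4608 vs cont=30.5450 → 31.4608 [stop]  node(4,2) S=72.4100 payoff=15.1100 vs cont=16.2002 → 16.2002 [wait]  node(4,3) S=93.5298 payoff=0.0000 vs cont=5.3422 → 5.3422 [wait]  node(4,4) S=120.8097 payoff=0.0000 vs cont=0.8403 → 0.8403 [wait]  ⇒ S*(4)=56.0592
t_3: node(3,0) S=49.3255 payoff=38.1945 vs cont=37.2788 → 38.1945 [stop]  node(3,1) S=63.7122 payoff=23.8078 vs cont=23.4414 → 23.8078 [stop]  node(3,2) S=82.2952 payoff=5.2248 vs cont=10.5590 → 10.5590 [wait]  node(3,3) S=106.2982 payoff=0.0000 vs cont=3.0177 → 3.0177 [wait]  ⇒ S*(3)=63.7122
t_2: node(2,0) S=56.0592 payoff=31.4608 vs cont=30.5450 → 31.4608 [stop]  node(2,1) S=72.4100 payoff=15.1100 vs cont=16.8823 → 16.8823 [wait]  node(2,2) S=93.5298 payoff=0.0000 vs cont=6.6483 → 6.6483 [wait]  ⇒ S*(2)=56.0592
t_1: node(1,0) S=63.7122 payoff=23.8078 vs cont=23.7851 → 23.8078 [stop]  node(1,1) S=82.2952 payoff=5.2248 vs cont=11.5484 → 11.5484 [wait]  ⇒ S*(1)=63.7122
t_0: node(0,0) S=72.4100 payoff=15.1100 vs cont=17.3809 → 17.3809 [wait]  ⇒ S*(0)=-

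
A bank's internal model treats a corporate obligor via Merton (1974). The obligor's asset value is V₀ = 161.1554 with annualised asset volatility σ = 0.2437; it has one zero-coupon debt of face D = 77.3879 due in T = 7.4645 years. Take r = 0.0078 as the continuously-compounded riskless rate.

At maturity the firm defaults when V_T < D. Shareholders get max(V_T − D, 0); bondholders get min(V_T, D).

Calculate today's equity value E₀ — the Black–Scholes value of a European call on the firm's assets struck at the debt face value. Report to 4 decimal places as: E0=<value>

With assets at 161.1554 and a single debt payment of 77.3879 at 7.4645 years:
d₁ = [ln(V₀/D) + (r + σ²/2)T] / (σ√T)
   = [ln(161.1554/77.3879) + (0.0078 + 0.5·0.2437²)·7.4645] / (0.2437·√7.4645)
   = [0.733539 + 0.279880] / 0.665819 = 1.522065
d₂ = d₁ − σ√T = 1.522065 − 0.665819 = 0.856246
N(d₁) = 0.936004,  N(d₂) = 0.804069,  e^(−rT) = 0.943439
E₀ = V₀·N(d₁) − D·e^(−rT)·N(d₂)
   = 161.1554·0.936004 − 77.3879·0.943439·0.804069 = 92.136297

E0=92.1363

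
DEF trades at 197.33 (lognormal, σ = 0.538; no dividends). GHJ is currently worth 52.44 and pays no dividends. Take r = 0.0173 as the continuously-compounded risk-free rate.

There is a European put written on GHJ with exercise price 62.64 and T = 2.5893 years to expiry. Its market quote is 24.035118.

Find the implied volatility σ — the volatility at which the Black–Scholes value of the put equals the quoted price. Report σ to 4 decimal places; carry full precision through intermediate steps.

At σ = 0.5781 the Black–Scholes value reproduces the quote:
σ√T = 0.5781·√2.5893 = 0.930238
d₁ = (ln(S/K) + (r+σ²/2)T) / (σ√T) = (ln(52.44/62.64) + (0.0173+0.5781²/2)·2.5893) / 0.930238 = (-0.177734 + 0.477466) / 0.930238 = 0.322210
d₂ = d₁ − σ√T = 0.322210 − 0.930238 = -0.608028
e^{−rT} = 0.956194
N(−d₁) = 0.373647,  N(−d₂) = 0.728416
V = K·e^{−rT}·N(−d₂) − S·N(−d₁) = 43.629157 − 19.594039 = 24.035118 (equal to the quote); since ∂V/∂σ > 0 for all σ, the implied volatility is unique

sigma = 0.5781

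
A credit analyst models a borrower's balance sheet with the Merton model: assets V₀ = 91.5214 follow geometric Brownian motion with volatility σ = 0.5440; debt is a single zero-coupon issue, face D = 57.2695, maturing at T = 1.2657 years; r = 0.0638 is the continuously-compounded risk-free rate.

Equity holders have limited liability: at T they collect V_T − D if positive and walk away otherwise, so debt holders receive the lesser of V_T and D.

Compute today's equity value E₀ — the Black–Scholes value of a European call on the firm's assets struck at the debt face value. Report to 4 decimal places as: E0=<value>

E0=42.8637

Equity is a call on the firm's assets struck at D = 57.2695:
d₁ = [ln(V₀/D) + (r + σ²/2)T] / (σ√T)
   = [ln(91.5214/57.2695) + (0.0638 + 0.5·0.5440²)·1.2657] / (0.5440·√1.2657)
   = [0.468805 + 0.268035] / 0.612018 = 1.203950
d₂ = d₁ − σ√T = 1.203950 − 0.612018 = 0.591932
N(d₁) = 0.885696,  N(d₂) = 0.723052,  e^(−rT) = 0.922423
E₀ = V₀·N(d₁) − D·e^(−rT)·N(d₂)
   = 91.5214·0.885696 − 57.2695·0.922423·0.723052 = 42.863659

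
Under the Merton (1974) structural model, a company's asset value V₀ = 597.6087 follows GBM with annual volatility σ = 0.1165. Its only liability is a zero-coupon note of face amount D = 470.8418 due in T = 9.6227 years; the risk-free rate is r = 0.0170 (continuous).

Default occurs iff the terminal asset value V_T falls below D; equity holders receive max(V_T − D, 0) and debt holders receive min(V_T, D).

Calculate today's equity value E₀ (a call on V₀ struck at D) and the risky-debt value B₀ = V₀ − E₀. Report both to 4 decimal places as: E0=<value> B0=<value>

Work the structural quantities from V₀ = 597.6087 against face 470.8418:
d₁ = [ln(V₀/D) + (r + σ²/2)T] / (σ√T)
   = [ln(597.6087/470.8418) + (0.0170 + 0.5·0.1165²)·9.6227] / (0.1165·√9.6227)
   = [0.238414 + 0.228887] / 0.361389 = 1.293070
d₂ = d₁ − σ√T = 1.293070 − 0.361389 = 0.931682
N(d₁) = 0.902007,  N(d₂) = 0.824249,  e^(−rT) = 0.849094
E₀ = V₀·N(d₁) − D·e^(−rT)·N(d₂)
   = 597.6087·0.902007 − 470.8418·0.849094·0.824249 = 209.521344
B₀ = V₀ − E₀ = 597.6087 − 209.521344 = 388.087356

E0=209.5213 B0=388.0874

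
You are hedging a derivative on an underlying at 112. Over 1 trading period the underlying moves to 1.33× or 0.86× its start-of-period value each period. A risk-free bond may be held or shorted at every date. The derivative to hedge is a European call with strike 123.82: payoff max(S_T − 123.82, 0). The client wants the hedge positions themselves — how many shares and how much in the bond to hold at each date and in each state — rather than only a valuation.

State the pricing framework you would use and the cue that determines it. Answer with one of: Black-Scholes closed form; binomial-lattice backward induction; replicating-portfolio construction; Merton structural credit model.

Key observation: since the answer must list Δ and B at each node of the 1.33/0.86 lattice on 112, the replicating-portfolio method — solving the two-state system at every node — is the one that applies.

framework: replicating-portfolio construction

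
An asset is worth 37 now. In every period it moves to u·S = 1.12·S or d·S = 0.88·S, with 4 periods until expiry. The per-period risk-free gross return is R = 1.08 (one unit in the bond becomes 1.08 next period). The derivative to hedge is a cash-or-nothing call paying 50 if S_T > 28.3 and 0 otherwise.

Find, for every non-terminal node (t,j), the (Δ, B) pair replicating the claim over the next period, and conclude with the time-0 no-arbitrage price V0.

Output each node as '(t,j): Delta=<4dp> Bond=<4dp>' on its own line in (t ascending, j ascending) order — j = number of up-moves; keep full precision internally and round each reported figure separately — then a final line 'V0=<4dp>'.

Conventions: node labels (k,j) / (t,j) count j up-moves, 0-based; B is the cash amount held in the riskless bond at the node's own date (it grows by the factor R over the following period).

The replicating-portfolio and risk-neutral prices coincide; use p* = (1.08−0.88)/(1.12−0.88) = 0.8333 for the latter.
Terminal payoffs: V(4,0)=0.0000, V(4,1)=0.0000, V(4,2)=50.0000, V(4,3)=50.0000, V(4,4)=50.0000
Node (3,0) S=25.2145: V=(p*·0.0000+(1−p*)·0.0000)/1.08=0.0000; Δ=(0.0000−0.0000)/(28.2402−22.1887)=0.0000; B=V−Δ·S=0.0000
Node (3,1) S=32.0911: V=(p*·50.0000+(1−p*)·0.0000)/1.08=38.5802; Δ=(50.0000−0.0000)/(35.9421−28.2402)=6.4919; B=V−Δ·S=-169.7531
Node (3,2) S=40.8433: V=(p*·50.0000+(1−p*)·50.0000)/1.08=46.2963; Δ=(50.0000−50.0000)/(45.7445−35.9421)=0.0000; B=V−Δ·S=46.2963
Node (3,3) S=51.9823: V=(p*·50.0000+(1−p*)·50.0000)/1.08=46.2963; Δ=(50.0000−50.0000)/(58.2202−45.7445)=0.0000; B=V−Δ·S=46.2963
Node (2,0) S=28.6528: V=(p*·38.5802+(1−p*)·0.0000)/1.08=29.7687; Δ=(38.5802−0.0000)/(32.0911−25.2145)=5.6103; B=V−Δ·S=-130.9823
Node (2,1) S=36.4672: V=(p*·46.2963+(1−p*)·38.5802)/1.08=41.6762; Δ=(46.2963−38.5802)/(40.8433−32.0911)=0.8816; B=V−Δ·S=9.5260
Node (2,2) S=46.4128: V=(p*·46.2963+(1−p*)·46.2963)/1.08=42.8669; Δ=(46.2963−46.2963)/(51.9823−40.8433)=0.0000; B=V−Δ·S=42.8669
Node (1,0) S=32.5600: V=(p*·41.6762+(1−p*)·29.7687)/1.08=36.7515; Δ=(41.6762−29.7687)/(36.4672−28.6528)=1.5238; B=V−Δ·S=-12.8630
Node (1,1) S=41.4400: V=(p*·42.8669+(1−p*)·41.6762)/1.08=39.5079; Δ=(42.8669−41.6762)/(46.4128−36.4672)=0.1197; B=V−Δ·S=34.5464
Node (0,0) S=37.0000: V=(p*·39.5079+(1−p*)·36.7515)/1.08=36.1560; Δ=(39.5079−36.7515)/(41.4400−32.5600)=0.3104; B=V−Δ·S=24.6711
Check: Δ(0,0)·S0 + B(0,0) = 36.1560 = V0.

(0,0): Delta=0.3104 Bond=24.6711
(1,0): Delta=1.5238 Bond=-12.8630
(1,1): Delta=0.1197 Bond=34.5464
(2,0): Delta=5.6103 Bond=-130.9823
(2,1): Delta=0.8816 Bond=9.5260
(2,2): Delta=0.0000 Bond=42.8669
(3,0): Delta=0.0000 Bond=0.0000
(3,1): Delta=6.4919 Bond=-169.7531
(3,2): Delta=0.0000 Bond=46.2963
(3,3): Delta=0.0000 Bond=46.2963
V0=36.1560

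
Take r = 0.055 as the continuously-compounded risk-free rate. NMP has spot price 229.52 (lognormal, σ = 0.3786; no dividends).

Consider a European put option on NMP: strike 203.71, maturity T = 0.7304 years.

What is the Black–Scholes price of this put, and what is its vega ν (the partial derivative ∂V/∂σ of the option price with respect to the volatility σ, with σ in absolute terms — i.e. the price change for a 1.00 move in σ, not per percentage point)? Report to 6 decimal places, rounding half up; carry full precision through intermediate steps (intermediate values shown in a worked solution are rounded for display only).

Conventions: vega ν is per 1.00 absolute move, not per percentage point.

σ√T = 0.3786·√0.7304 = 0.323565
d₁ = (ln(S/K) + (r+σ²/2)T) / (σ√T) = (ln(229.52/203.71) + (0.055+0.3786²/2)·0.7304) / 0.323565 = (0.119293 + 0.092519) / 0.323565 = 0.654620
d₂ = d₁ − σ√T = 0.654620 − 0.323565 = 0.331055
e^{−rT} = 0.960624
N(−d₁) = 0.256356,  N(−d₂) = 0.370301
Put price V = K·e^{−rT}·N(−d₂) − S·N(−d₁) = 72.463821 − 58.838897 = 13.624924
φ(d₁) = (1/√(2π))·e^{−d₁²/2} = 0.322001
ν = S·φ(d₁)·√T = 63.162239

price = 13.624924
ν = 63.162239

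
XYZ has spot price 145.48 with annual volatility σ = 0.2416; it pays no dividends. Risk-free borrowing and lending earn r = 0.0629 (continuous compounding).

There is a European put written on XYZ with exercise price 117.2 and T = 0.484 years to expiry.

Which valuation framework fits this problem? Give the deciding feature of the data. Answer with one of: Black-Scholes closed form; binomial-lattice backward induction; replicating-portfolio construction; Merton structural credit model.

Key observation: a European claim on XYZ (strike 117.2) — a lognormal (GBM) underlying with constant rate and volatility — has an exact closed-form value; no lattice or capital structure is involved.

framework: Black-Scholes closed form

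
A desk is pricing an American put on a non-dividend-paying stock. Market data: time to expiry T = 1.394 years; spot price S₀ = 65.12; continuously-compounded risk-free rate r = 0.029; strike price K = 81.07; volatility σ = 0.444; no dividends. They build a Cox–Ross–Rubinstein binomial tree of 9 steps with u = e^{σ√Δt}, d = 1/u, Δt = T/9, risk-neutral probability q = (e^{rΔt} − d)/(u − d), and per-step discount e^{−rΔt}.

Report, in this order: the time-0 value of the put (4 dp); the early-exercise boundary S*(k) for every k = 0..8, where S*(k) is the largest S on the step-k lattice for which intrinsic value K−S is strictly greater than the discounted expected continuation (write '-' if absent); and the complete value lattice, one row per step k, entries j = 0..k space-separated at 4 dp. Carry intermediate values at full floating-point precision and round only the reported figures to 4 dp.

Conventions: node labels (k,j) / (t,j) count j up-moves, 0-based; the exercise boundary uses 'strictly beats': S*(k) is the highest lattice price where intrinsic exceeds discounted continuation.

price = 22.6351
boundary = - - - 38.5521 45.9131 38.5521 45.9131 54.6796 65.1200
tree:
22.6351
28.7658 15.9179
35.5107 21.4126 9.8555
42.5179 27.9256 14.2513 4.9780
48.6988 35.1569 20.0143 7.8695 1.7553
53.8887 42.5179 27.1185 12.1708 3.0798 0.2741
58.2465 48.6988 35.1569 18.2864 5.3701 0.5187 0.0000
61.9057 53.8887 42.5179 26.3904 9.2955 0.9817 0.0000 0.0000
64.9782 58.2465 48.6988 35.1569 15.9500 1.8579 0.0000 0.0000 0.0000
67.5581 61.9057 53.8887 42.5179 26.3904 3.5162 0.0000 0.0000 0.0000 0.0000

Δt=0.15489, u=1.19094, d=0.83968, q=0.46924, disc=e^(-rΔt)=0.99552
k=9 terminal: V=max(K-S,0) → 67.5581 61.9057 53.8887 42.5179 26.3904 3.5162 0.0000 0.0000 0.0000 0.0000
k=8: j=0 S=16.0918 intr=64.9782 cont=64.6149 V=64.9782[EX]; j=1 S=22.8235 intr=58.2465 cont=57.8832 V=58.2465[EX]; j=2 S=32.3712 intr=48.6988 cont=48.3354 V=48.6988[EX]; j=3 S=45.9131 intr=35.1569 cont=34.7935 V=35.1569[EX]; j=4 S=65.1200 intr=15.9500 cont=15.5867 V=15.9500[EX]; j=5 S=92.3617 intr=0.0000 cont=1.8579 V=1.8579[hold]; j=6 S=130.9994 intr=0.0000 cont=0.0000 V=0.0000[hold]; j=7 S=185.8005 intr=0.0000 cont=0.0000 V=0.0000[hold]; j=8 S=263.5266 intr=0.0000 cont=0.0000 V=0.0000[hold]  S*(8)=65.1200
k=7: j=0 S=19.1643 intr=61.9057 cont=61.5424 V=61.9057[EX]; j=1 S=27.1813 intr=53.8887 cont=53.5253 V=53.8887[EX]; j=2 S=38.5521 intr=42.5179 cont=42.1546 V=42.5179[EX]; j=3 S=54.6796 intr=26.3904 cont=26.0270 V=26.3904[EX]; j=4 S=77.5538 intr=3.5162 cont=9.2955 V=9.2955[hold]; j=5 S=109.9970 intr=0.0000 cont=0.9817 V=0.9817[hold]; j=6 S=156.0121 intr=0.0000 cont=0.0000 V=0.0000[hold]; j=7 S=221.2767 intr=0.0000 cont=0.0000 V=0.0000[hold]  S*(7)=54.6796
k=6: j=0 S=22.8235 intr=58.2465 cont=57.8832 V=58.2465[EX]; j=1 S=32.3712 intr=48.6988 cont=48.3354 V=48.6988[EX]; j=2 S=45.9131 intr=35.1569 cont=34.7935 V=35.1569[EX]; j=3 S=65.1200 intr=15.9500 cont=18.2864 V=18.2864[hold]; j=4 S=92.3617 intr=0.0000 cont=5.3701 V=5.3701[hold]; j=5 S=130.9994 intr=0.0000 cont=0.5187 V=0.5187[hold]; j=6 S=185.8005 intr=0.0000 cont=0.0000 V=0.0000[hold]  S*(6)=45.9131
k=5: j=0 S=27.1813 intr=53.8887 cont=53.5253 V=53.8887[EX]; j=1 S=38.5521 intr=42.5179 cont=42.1546 V=42.5179[EX]; j=2 S=54.6796 intr=26.3904 cont=27.1185 V=27.1185[hold]; j=3 S=77.5538 intr=3.5162 cont=12.1708 V=12.1708[hold]; j=4 S=109.9970 intr=0.0000 cont=3.0798 V=3.0798[hold]; j=5 S=156.0121 intr=0.0000 cont=0.2741 V=0.2741[hold]  S*(5)=38.5521
k=4: j=0 S=32.3712 intr=48.6988 cont=48.3354 V=48.6988[EX]; j=1 S=45.9131 intr=35.1569 cont=35.1337 V=35.1569[EX]; j=2 S=65.1200 intr=15.9500 cont=20.0143 V=20.0143[hold]; j=3 S=92.3617 intr=0.0000 cont=7.8695 V=7.8695[hold]; j=4 S=130.9994 intr=0.0000 cont=1.7553 V=1.7553[hold]  S*(4)=45.9131
k=3: j=0 S=38.5521 intr=42.5179 cont=42.1546 V=42.5179[EX]; j=1 S=54.6796 intr=26.3904 cont=27.9256 V=27.9256[hold]; j=2 S=77.5538 intr=3.5162 cont=14.2513 V=14.2513[hold]; j=3 S=109.9970 intr=0.0000 cont=4.9780 V=4.9780[hold]  S*(3)=38.5521
k=2: j=0 S=45.9131 intr=35.1569 cont=35.5107 V=35.5107[hold]; j=1 S=65.1200 intr=15.9500 cont=21.4126 V=21.4126[hold]; j=2 S=92.3617 intr=0.0000 cont=9.8555 V=9.8555[hold]  S*(2)=-
k=1: j=0 S=54.6796 intr=26.3904 cont=28.7658 V=28.7658[hold]; j=1 S=77.5538 intr=3.5162 cont=15.9179 V=15.9179[hold]  S*(1)=-
k=0: j=0 S=65.1200 intr=15.9500 cont=22.6351 V=22.6351[hold]  S*(0)=-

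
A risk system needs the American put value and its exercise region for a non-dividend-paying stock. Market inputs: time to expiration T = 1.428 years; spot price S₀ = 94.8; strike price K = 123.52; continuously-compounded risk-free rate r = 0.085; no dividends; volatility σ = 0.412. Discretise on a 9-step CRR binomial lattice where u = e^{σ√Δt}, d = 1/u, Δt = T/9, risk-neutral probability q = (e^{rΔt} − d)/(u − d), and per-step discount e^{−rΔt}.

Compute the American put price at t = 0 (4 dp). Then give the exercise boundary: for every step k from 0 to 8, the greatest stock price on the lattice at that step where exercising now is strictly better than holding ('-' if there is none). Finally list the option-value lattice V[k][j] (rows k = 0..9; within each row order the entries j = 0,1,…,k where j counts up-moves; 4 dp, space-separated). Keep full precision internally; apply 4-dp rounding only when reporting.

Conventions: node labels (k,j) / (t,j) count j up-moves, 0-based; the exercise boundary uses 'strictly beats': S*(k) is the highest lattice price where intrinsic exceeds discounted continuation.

price = 32.4301
boundary = - 80.4517 68.2751 80.4517 68.2751 80.4517 68.2751 80.4517 94.8000
tree:
32.4301
43.0683 22.6828
55.2449 31.7431 14.2470
65.5785 43.0683 21.2908 7.5969
74.3481 55.2449 30.8399 12.3290 3.0756
81.7904 65.5785 43.0683 19.4606 5.5390 0.6981
88.1063 74.3481 55.2449 29.6428 9.8167 1.4159 0.0000
93.4663 81.7904 65.5785 43.0683 17.0352 2.8718 0.0000 0.0000
98.0150 88.1063 74.3481 55.2449 28.7200 5.8244 0.0000 0.0000 0.0000
101.8753 93.4663 81.7904 65.5785 43.0683 11.8128 0.0000 0.0000 0.0000 0.0000

Δt=0.15867  u=1.17835  d=0.84865  q=0.50025  discount=0.98660
step 9 (expiry): payoffs max(K−S,0) = 101.8753 93.4663 81.7904 65.5785 43.0683 11.8128 0.0000 0.0000 0.0000 0.0000
step 8: (k=8,j=0): S=25.5050, K−S=98.0150, hold=96.3603 ⇒ V=98.0150 exercise | (k=8,j=1): S=35.4137, K−S=88.1063, hold=86.4516 ⇒ V=88.1063 exercise | (k=8,j=2): S=49.1719, K−S=74.3481, hold=72.6934 ⇒ V=74.3481 exercise | (k=8,j=3): S=68.2751, K−S=55.2449, hold=53.5902 ⇒ V=55.2449 exercise | (k=8,j=4): S=94.8000, K−S=28.7200, hold=27.0653 ⇒ V=28.7200 exercise | (k=8,j=5): S=131.6298, K−S=0.0000, hold=5.8244 ⇒ V=5.8244 continue | (k=8,j=6): S=182.7679, K−S=0.0000, hold=0.0000 ⇒ V=0.0000 continue | (k=8,j=7): S=253.7732, K−S=0.0000, hold=0.0000 ⇒ V=0.0000 continue | (k=8,j=8): S=352.3639, K−S=0.0000, hold=0.0000 ⇒ V=0.0000 continue  boundary S*=94.8000
step 7: (k=7,j=0): S=30.0537, K−S=93.4663, hold=91.8116 ⇒ V=93.4663 exercise | (k=7,j=1): S=41.7296, K−S=81.7904, hold=80.1357 ⇒ V=81.7904 exercise | (k=7,j=2): S=57.9415, K−S=65.5785, hold=63.9238 ⇒ V=65.5785 exercise | (k=7,j=3): S=80.4517, K−S=43.0683, hold=41.4136 ⇒ V=43.0683 exercise | (k=7,j=4): S=111.7072, K−S=11.8128, hold=17.0352 ⇒ V=17.0352 continue | (k=7,j=5): S=155.1054, K−S=0.0000, hold=2.8718 ⇒ V=2.8718 continue | (k=7,j=6): S=215.3638, K−S=0.0000, hold=0.0000 ⇒ V=0.0000 continue | (k=7,j=7): S=299.0326, K−S=0.0000, hold=0.0000 ⇒ V=0.0000 continue  boundary S*=80.4517
step 6: (k=6,j=0): S=35.4137, K−S=88.1063, hold=86.4516 ⇒ V=88.1063 exercise | (k=6,j=1): S=49.1719, K−S=74.3481, hold=72.6934 ⇒ V=74.3481 exercise | (k=6,j=2): S=68.2751, K−S=55.2449, hold=53.5902 ⇒ V=55.2449 exercise | (k=6,j=3): S=94.8000, K−S=28.7200, hold=29.6428 ⇒ V=29.6428 continue | (k=6,j=4): S=131.6298, K−S=0.0000, hold=9.8167 ⇒ V=9.8167 continue | (k=6,j=5): S=182.7679, K−S=0.0000, hold=1.4159 ⇒ V=1.4159 continue | (k=6,j=6): S=253.7732, K−S=0.0000, hold=0.0000 ⇒ V=0.0000 continue  boundary S*=68.2751
step 5: (k=5,j=0): S=41.7296, K−S=81.7904, hold=80.1357 ⇒ V=81.7904 exercise | (k=5,j=1): S=57.9415, K−S=65.5785, hold=63.9238 ⇒ V=65.5785 exercise | (k=5,j=2): S=80.4517, K−S=43.0683, hold=41.8690 ⇒ V=43.0683 exercise | (k=5,j=3): S=111.7072, K−S=11.8128, hold=19.4606 ⇒ V=19.4606 continue | (k=5,j=4): S=155.1054, K−S=0.0000, hold=5.5390 ⇒ V=5.5390 continue | (k=5,j=5): S=215.3638, K−S=0.0000, hold=0.6981 ⇒ V=0.6981 continue  boundary S*=80.4517
step 4: (k=4,j=0): S=49.1719, K−S=74.3481, hold=72.6934 ⇒ V=74.3481 exercise | (k=4,j=1): S=68.2751, K−S=55.2449, hold=53.5902 ⇒ V=55.2449 exercise | (k=4,j=2): S=94.8000, K−S=28.7200, hold=30.8399 ⇒ V=30.8399 continue | (k=4,j=3): S=131.6298, K−S=0.0000, hold=12.3290 ⇒ V=12.3290 continue | (k=4,j=4): S=182.7679, K−S=0.0000, hold=3.0756 ⇒ V=3.0756 continue  boundary S*=68.2751
step 3: (k=3,j=0): S=57.9415, K−S=65.5785, hold=63.9238 ⇒ V=65.5785 exercise | (k=3,j=1): S=80.4517, K−S=43.0683, hold=42.4598 ⇒ V=43.0683 exercise | (k=3,j=2): S=111.7072, K−S=11.8128, hold=21.2908 ⇒ V=21.2908 continue | (k=3,j=3): S=155.1054, K−S=0.0000, hold=7.5969 ⇒ V=7.5969 continue  boundary S*=80.4517
step 2: (k=2,j=0): S=68.2751, K−S=55.2449, hold=53.5902 ⇒ V=55.2449 exercise | (k=2,j=1): S=94.8000, K−S=28.7200, hold=31.7431 ⇒ V=31.7431 continue | (k=2,j=2): S=131.6298, K−S=0.0000, hold=14.2470 ⇒ V=14.2470 continue  boundary S*=68.2751
step 1: (k=1,j=0): S=80.4517, K−S=43.0683, hold=42.9056 ⇒ V=43.0683 exercise | (k=1,j=1): S=111.7072, K−S=11.8128, hold=22.6828 ⇒ V=22.6828 continue  boundary S*=80.4517
step 0: (k=0,j=0): S=94.8000, K−S=28.7200, hold=32.4301 ⇒ V=32.4301 continue  boundary S*=-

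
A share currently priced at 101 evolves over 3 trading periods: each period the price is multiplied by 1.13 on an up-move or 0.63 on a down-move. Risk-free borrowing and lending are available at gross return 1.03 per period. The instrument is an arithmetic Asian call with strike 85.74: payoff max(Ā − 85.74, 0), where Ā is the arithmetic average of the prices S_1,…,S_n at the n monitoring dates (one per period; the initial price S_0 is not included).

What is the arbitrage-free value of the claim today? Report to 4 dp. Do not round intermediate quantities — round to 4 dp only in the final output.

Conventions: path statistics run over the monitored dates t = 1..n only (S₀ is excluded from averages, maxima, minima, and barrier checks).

With p* = (R−d)/(u−d) = 0.8000, sum probability × payoff across the paths and divide by R^3.
Enumerate all 2^3 = 8 price paths (U = up ×1.13, D = down ×0.63); each path with k up-moves has probability p*^k·(1−p*)^(3−k).
DDD: Ā=42.9905, payoff=0.0000, prob=0.008000
UDD: Ā=77.1100, payoff=0.0000, prob=0.032000
DUD: Ā=60.2767, payoff=0.0000, prob=0.032000
UUD: Ā=108.1153, payoff=22.3753, prob=0.128000
DDU: Ā=49.6717, payoff=0.0000, prob=0.032000
UDU: Ā=89.0937, payoff=3.3537, prob=0.128000
DUU: Ā=72.2603, payoff=0.0000, prob=0.128000
UUU: Ā=129.6098, payoff=43.8698, prob=0.512000
Price = Σ prob·payoff / R^3 = 25.754670 / 1.092727 = 23.5692

price = 23.5692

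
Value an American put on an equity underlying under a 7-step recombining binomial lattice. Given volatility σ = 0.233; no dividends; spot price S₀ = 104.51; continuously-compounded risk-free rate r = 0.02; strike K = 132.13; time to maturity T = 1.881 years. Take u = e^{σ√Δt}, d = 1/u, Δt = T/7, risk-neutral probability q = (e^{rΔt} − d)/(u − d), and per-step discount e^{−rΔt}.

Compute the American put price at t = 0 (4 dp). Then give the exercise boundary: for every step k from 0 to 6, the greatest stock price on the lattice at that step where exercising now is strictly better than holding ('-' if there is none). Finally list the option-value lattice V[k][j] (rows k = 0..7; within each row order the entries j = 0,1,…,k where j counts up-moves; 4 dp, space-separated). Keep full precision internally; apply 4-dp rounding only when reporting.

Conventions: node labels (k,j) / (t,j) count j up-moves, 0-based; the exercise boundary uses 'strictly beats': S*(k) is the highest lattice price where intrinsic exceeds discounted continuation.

price = 30.4887
boundary = - - 82.0820 92.6196 82.0820 92.6196 104.5100
tree:
30.4887
39.7458 21.2680
50.0480 29.5479 12.9550
59.3866 39.5104 19.5888 6.2498
67.6629 50.0480 28.5084 10.5972 1.8312
74.9974 59.3866 39.5104 17.4651 3.6248 0.0000
81.4976 67.6629 50.0480 27.6200 7.1752 0.0000 0.0000
87.2582 74.9974 59.3866 39.5104 14.2032 0.0000 0.0000 0.0000

params: Δt=0.26871 u=1.12838 d=0.88623 q=0.49209 e^(-rΔt)=0.99464
t_7 payoffs: 87.2582 74.9974 59.3866 39.5104 14.2032 0.0000 0.0000 0.0000
t_6: node(6,0) S=50.6324 payoff=81.4976 vs cont=80.7894 → 81.4976 [stop]  node(6,1) S=64.4671 payoff=67.6629 vs cont=66.9547 → 67.6629 [stop]  node(6,2) S=82.0820 payoff=50.0480 vs cont=49.3398 → 50.0480 [stop]  node(6,3) S=104.5100 payoff=27.6200 vs cont=26.9118 → 27.6200 [stop]  node(6,4) S=133.0661 payoff=0.0000 vs cont=7.1752 → 7.1752 [wait]  node(6,5) S=169.4249 payoff=0.0000 vs cont=0.0000 → 0.0000 [wait]  node(6,6) S=215.7183 payoff=0.0000 vs cont=0.0000 → 0.0000 [wait]  ⇒ S*(6)=104.5100
t_5: node(5,0) S=57.1326 payoff=74.9974 vs cont=74.2892 → 74.9974 [stop]  node(5,1) S=72.7434 payoff=59.3866 vs cont=58.6784 → 59.3866 [stop]  node(5,2) S=92.6196 payoff=39.5104 vs cont=38.8022 → 39.5104 [stop]  node(5,3) S=117.9268 payoff=14.2032 vs cont=17.4651 → 17.4651 [wait]  node(5,4) S=150.1490 payoff=0.0000 vs cont=3.6248 → 3.6248 [wait]  node(5,5) S=191.1754 payoff=0.0000 vs cont=0.0000 → 0.0000 [wait]  ⇒ S*(5)=92.6196
t_4: node(4,0) S=64.4671 payoff=67.6629 vs cont=66.9547 → 67.6629 [stop]  node(4,1) S=82.0820 payoff=50.0480 vs cont=49.3398 → 50.0480 [stop]  node(4,2) S=104.5100 payoff=27.6200 vs cont=28.5084 → 28.5084 [wait]  node(4,3) S=133.0661 payoff=0.0000 vs cont=10.5972 → 10.5972 [wait]  node(4,4) S=169.4249 payoff=0.0000 vs cont=1.8312 → 1.8312 [wait]  ⇒ S*(4)=82.0820
t_3: node(3,0) S=72.7434 payoff=59.3866 vs cont=58.6784 → 59.3866 [stop]  node(3,1) S=92.6196 payoff=39.5104 vs cont=39.2370 → 39.5104 [stop]  node(3,2) S=117.9268 payoff=14.2032 vs cont=19.5888 → 19.5888 [wait]  node(3,3) S=150.1490 payoff=0.0000 vs cont=6.2498 → 6.2498 [wait]  ⇒ S*(3)=92.6196
t_2: node(2,0) S=82.0820 payoff=50.0480 vs cont=49.3398 → 50.0480 [stop]  node(2,1) S=104.5100 payoff=27.6200 vs cont=29.5479 → 29.5479 [wait]  node(2,2) S=133.0661 payoff=0.0000 vs cont=12.9550 → 12.9550 [wait]  ⇒ S*(2)=82.0820
t_1: node(1,0) S=92.6196 payoff=39.5104 vs cont=39.7458 → 39.7458 [wait]  node(1,1) S=117.9268 payoff=14.2032 vs cont=21.2680 → 21.2680 [wait]  ⇒ S*(1)=-
t_0: node(0,0) S=104.5100 payoff=27.6200 vs cont=30.4887 → 30.4887 [wait]  ⇒ S*(0)=-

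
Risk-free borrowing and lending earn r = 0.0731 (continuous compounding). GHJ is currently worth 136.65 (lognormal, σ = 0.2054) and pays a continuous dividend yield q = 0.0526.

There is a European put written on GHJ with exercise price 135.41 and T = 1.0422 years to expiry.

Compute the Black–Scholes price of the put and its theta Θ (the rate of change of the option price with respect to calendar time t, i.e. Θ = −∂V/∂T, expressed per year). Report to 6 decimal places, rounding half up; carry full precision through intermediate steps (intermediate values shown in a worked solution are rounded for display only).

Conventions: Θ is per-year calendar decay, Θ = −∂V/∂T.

σ√T = 0.2054·√1.0422 = 0.209689
d₁ = (ln(S/K) + (r−q+σ²/2)T) / (σ√T) = (ln(136.65/135.41) + (0.0731−0.0526+0.2054²/2)·1.0422) / 0.209689 = (0.009116 + 0.043350) / 0.209689 = 0.250206
d₂ = d₁ − σ√T = 0.250206 − 0.209689 = 0.040517
e^{−rT} = 0.926645
e^{−qT} = 0.946656
N(−d₁) = 0.401214,  N(−d₂) = 0.483840
Put price V = K·e^{−rT}·N(−d₂) − S·e^{−qT}·N(−d₁) = 60.710834 − 51.901232 = 8.809602
φ(d₁) = (1/√(2π))·e^{−d₁²/2} = 0.386648
Θ = −S·e^{−qT}·φ(d₁)·σ/(2√T) − q·S·e^{−qT}·N(−d₁) + r·K·e^{−rT}·N(−d₂) = −5.031675 − 2.730005 + 4.437962 = -3.323718

price = 8.809602
Θ = -3.323718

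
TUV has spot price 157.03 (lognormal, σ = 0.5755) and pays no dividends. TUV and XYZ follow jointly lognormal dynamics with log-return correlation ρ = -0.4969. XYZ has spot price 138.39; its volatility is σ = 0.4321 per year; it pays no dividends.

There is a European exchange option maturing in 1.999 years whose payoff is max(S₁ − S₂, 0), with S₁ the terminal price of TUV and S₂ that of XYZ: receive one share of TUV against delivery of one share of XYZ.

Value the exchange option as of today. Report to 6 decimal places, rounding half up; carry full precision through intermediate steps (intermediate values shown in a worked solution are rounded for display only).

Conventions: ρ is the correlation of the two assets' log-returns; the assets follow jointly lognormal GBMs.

exchange price = 78.117859

σ_eff = √(σ₁² + σ₂² − 2ρσ₁σ₂) = √(0.5755² + 0.4321² − 2·-0.4969·0.5755·0.4321) = 0.874667
d₁ = (ln(S₁/S₂) + (q₂ − q₁ + σ_eff²/2)T) / (σ_eff√T) = (ln(157.03/138.39) + (0.0 − 0.0 + 0.382521)·1.999) / 1.236657 = 0.720508
d₂ = d₁ − σ_eff√T = 0.720508 − 1.236657 = -0.516149
N(d₁) = 0.764394,  N(d₂) = 0.302875
V = S₁·e^{−q₁T}·N(d₁) − S₂·e^{−q₂T}·N(d₂) = 120.032766 − 41.914907 = 78.117859
Key observation: r never enters — measured in units of XYZ, the claim is a call on S₁/S₂ struck at 1, so only the dividend yields and σ_eff matter.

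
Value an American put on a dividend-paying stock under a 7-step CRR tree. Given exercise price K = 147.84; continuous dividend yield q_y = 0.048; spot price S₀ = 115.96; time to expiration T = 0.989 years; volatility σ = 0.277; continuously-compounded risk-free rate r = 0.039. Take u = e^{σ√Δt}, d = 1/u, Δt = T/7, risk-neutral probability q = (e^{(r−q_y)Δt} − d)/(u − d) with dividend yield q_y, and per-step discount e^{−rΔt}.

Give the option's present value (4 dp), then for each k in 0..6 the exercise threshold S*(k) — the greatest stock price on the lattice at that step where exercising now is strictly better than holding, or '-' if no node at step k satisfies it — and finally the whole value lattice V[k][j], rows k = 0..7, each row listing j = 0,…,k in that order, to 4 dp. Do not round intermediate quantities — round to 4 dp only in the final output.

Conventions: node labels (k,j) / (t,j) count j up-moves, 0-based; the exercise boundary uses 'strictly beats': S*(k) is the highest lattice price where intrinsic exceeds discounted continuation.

price = 35.5391
boundary = - - - 84.8503 94.1612 104.4937 115.9600
tree:
35.5391
44.3682 25.9184
53.6923 34.2888 16.7056
62.9897 43.7534 23.9307 8.6866
71.3798 53.6788 32.9828 13.9193 2.8385
78.9403 62.9897 43.3463 21.5869 5.3640 0.0000
85.7532 71.3798 53.6788 31.8800 10.1366 0.0000 0.0000
91.8925 78.9403 62.9897 43.3463 19.1555 0.0000 0.0000 0.0000

Δt=0.14129  u=1.10973  d=0.90112  q=0.46790  discount=0.99451
step 7 (expiry): payoffs max(K−S,0) = 91.8925 78.9403 62.9897 43.3463 19.1555 0.0000 0.0000 0.0000
step 6: (k=6,j=0): S=62.0868, K−S=85.7532, hold=85.3605 ⇒ V=85.7532 exercise | (k=6,j=1): S=76.4602, K−S=71.3798, hold=71.0842 ⇒ V=71.3798 exercise | (k=6,j=2): S=94.1612, K−S=53.6788, hold=53.5029 ⇒ V=53.6788 exercise | (k=6,j=3): S=115.9600, K−S=31.8800, hold=31.8514 ⇒ V=31.8800 exercise | (k=6,j=4): S=142.8054, K−S=5.0346, hold=10.1366 ⇒ V=10.1366 continue | (k=6,j=5): S=175.8656, K−S=0.0000, hold=0.0000 ⇒ V=0.0000 continue | (k=6,j=6): S=216.5795, K−S=0.0000, hold=0.0000 ⇒ V=0.0000 continue  boundary S*=115.9600
step 5: (k=5,j=0): S=68.8997, K−S=78.9403, hold=78.5936 ⇒ V=78.9403 exercise | (k=5,j=1): S=84.8503, K−S=62.9897, hold=62.7508 ⇒ V=62.9897 exercise | (k=5,j=2): S=104.4937, K−S=43.3463, hold=43.2402 ⇒ V=43.3463 exercise | (k=5,j=3): S=128.6845, K−S=19.1555, hold=21.5869 ⇒ V=21.5869 continue | (k=5,j=4): S=158.4757, K−S=0.0000, hold=5.3640 ⇒ V=5.3640 continue | (k=5,j=5): S=195.1638, K−S=0.0000, hold=0.0000 ⇒ V=0.0000 continue  boundary S*=104.4937
step 4: (k=4,j=0): S=76.4602, K−S=71.3798, hold=71.0842 ⇒ V=71.3798 exercise | (k=4,j=1): S=94.1612, K−S=53.6788, hold=53.5029 ⇒ V=53.6788 exercise | (k=4,j=2): S=115.9600, K−S=31.8800, hold=32.9828 ⇒ V=32.9828 continue | (k=4,j=3): S=142.8054, K−S=5.0346, hold=13.9193 ⇒ V=13.9193 continue | (k=4,j=4): S=175.8656, K−S=0.0000, hold=2.8385 ⇒ V=2.8385 continue  boundary S*=94.1612
step 3: (k=3,j=0): S=84.8503, K−S=62.9897, hold=62.7508 ⇒ V=62.9897 exercise | (k=3,j=1): S=104.4937, K−S=43.3463, hold=43.7534 ⇒ V=43.7534 continue | (k=3,j=2): S=128.6845, K−S=19.1555, hold=23.9307 ⇒ V=23.9307 continue | (k=3,j=3): S=158.4757, K−S=0.0000, hold=8.6866 ⇒ V=8.6866 continue  boundary S*=84.8503
step 2: (k=2,j=0): S=94.1612, K−S=53.6788, hold=53.6923 ⇒ V=53.6923 continue | (k=2,j=1): S=115.9600, K−S=31.8800, hold=34.2888 ⇒ V=34.2888 continue | (k=2,j=2): S=142.8054, K−S=5.0346, hold=16.7056 ⇒ V=16.7056 continue  boundary S*=-
step 1: (k=1,j=0): S=104.4937, K−S=43.3463, hold=44.3682 ⇒ V=44.3682 continue | (k=1,j=1): S=128.6845, K−S=19.1555, hold=25.9184 ⇒ V=25.9184 continue  boundary S*=-
step 0: (k=0,j=0): S=115.9600, K−S=31.8800, hold=35.5391 ⇒ V=35.5391 continue  boundary S*=-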